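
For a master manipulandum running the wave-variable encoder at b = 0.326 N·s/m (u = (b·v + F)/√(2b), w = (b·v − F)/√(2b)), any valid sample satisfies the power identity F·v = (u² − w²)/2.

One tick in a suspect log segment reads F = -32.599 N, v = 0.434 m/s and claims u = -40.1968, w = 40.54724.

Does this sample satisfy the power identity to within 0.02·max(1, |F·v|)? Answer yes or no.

F·v = (-32.599)×0.434 = -14.1480 W.
(u² − w²)/2 = (1615.7827 − 1644.0787)/2 = -14.1480 W.
|Δ| = 0.0000;  2% of max(1, |F·v|) = 0.2830.

yes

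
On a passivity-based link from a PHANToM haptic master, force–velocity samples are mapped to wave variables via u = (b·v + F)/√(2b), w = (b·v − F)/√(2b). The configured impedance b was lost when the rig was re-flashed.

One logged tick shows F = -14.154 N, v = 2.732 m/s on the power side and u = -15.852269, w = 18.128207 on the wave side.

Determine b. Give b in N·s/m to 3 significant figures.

b = 0.347 N·s/m

u + w = 2.275938;  u + w = √(2b)·v, so √(2b) = 2.275938/2.732 = 0.833067.
b = (√(2b))²/2 = 0.694000/2 = 0.347000.
(Check via u − w = 2F/√(2b): u − w = -33.980476, 2F/√(2b) = -33.980476.)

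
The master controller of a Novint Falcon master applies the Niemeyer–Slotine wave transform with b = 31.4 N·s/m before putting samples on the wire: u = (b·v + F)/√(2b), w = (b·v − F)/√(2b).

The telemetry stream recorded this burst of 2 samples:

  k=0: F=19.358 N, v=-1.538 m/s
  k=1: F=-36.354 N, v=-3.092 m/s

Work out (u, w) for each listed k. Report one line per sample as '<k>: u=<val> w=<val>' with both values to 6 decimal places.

0: u=-3.651293 w=-8.536811
1: u=-16.838962 w=-7.664040

k=0: b·v=31.4×(-1.538)=-48.293200; √(2b)=7.924645; u=(-48.293200+19.358)/7.924645=-3.651293, w=(-48.293200−19.358)/7.924645=-8.536811
k=1: b·v=31.4×(-3.092)=-97.088800; √(2b)=7.924645; u=(-97.088800+(-36.354))/7.924645=-16.838962, w=(-97.088800−(-36.354))/7.924645=-7.664040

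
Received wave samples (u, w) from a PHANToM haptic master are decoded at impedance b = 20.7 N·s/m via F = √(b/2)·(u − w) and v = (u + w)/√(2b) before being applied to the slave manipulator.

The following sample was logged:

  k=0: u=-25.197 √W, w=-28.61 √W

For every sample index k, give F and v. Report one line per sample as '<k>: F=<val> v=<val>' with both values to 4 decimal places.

k=0: u−w=3.4130, u+w=-53.8070; √(b/2)=3.2171, √(2b)=6.4343; F=3.2171×3.413=10.9801, v=-53.8070/6.4343=-8.3625

0: F=10.9801 v=-8.3625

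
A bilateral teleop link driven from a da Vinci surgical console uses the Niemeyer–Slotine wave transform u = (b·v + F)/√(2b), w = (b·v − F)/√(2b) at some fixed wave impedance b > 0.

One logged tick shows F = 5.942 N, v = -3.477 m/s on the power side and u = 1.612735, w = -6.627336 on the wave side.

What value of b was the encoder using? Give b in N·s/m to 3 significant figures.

u + w = -5.014601;  u + w = √(2b)·v, so √(2b) = -5.014601/(-3.477) = 1.442221.
b = (√(2b))²/2 = 2.080000/2 = 1.040000.
(Check via u − w = 2F/√(2b): u − w = 8.240071, 2F/√(2b) = 8.240071.)

b = 1.04 N·s/m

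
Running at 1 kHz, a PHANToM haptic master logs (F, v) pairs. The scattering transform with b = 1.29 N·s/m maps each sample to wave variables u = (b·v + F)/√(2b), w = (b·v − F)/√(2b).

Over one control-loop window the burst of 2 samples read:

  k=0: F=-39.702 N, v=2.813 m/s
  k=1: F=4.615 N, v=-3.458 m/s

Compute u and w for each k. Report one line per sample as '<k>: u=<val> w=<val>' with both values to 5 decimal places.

0: u=-22.45821 w=26.97656
1: u=0.09599 w=-5.65036

k=0: b·v=1.29×2.813=3.62877; √(2b)=1.60624; u=(3.62877+(-39.702))/1.60624=-22.45821, w=(3.62877−(-39.702))/1.60624=26.97656
k=1: b·v=1.29×(-3.458)=-4.46082; √(2b)=1.60624; u=(-4.46082+4.615)/1.60624=0.09599, w=(-4.46082−4.615)/1.60624=-5.65036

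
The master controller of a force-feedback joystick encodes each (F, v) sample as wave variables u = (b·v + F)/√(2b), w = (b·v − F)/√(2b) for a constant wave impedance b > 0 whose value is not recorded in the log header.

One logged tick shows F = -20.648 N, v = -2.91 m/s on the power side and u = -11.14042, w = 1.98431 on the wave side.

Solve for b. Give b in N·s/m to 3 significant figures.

u + w = -9.1561;  u + w = √(2b)·v, so √(2b) = -9.1561/(-2.91) = 3.1464.
b = (√(2b))²/2 = 9.9000/2 = 4.9500.
(Check via u − w = 2F/√(2b): u − w = -13.1247, 2F/√(2b) = -13.1247.)

b = 4.95 N·s/m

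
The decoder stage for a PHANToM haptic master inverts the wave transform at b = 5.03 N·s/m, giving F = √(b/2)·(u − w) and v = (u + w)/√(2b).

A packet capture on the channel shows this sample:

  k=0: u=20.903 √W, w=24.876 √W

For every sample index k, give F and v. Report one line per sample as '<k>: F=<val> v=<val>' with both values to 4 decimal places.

k=0: u−w=-3.9730, u+w=45.7790; √(b/2)=1.5859, √(2b)=3.1718; F=1.5859×(-3.973)=-6.3007, v=45.7790/3.1718=14.4334

0: F=-6.3007 v=14.4334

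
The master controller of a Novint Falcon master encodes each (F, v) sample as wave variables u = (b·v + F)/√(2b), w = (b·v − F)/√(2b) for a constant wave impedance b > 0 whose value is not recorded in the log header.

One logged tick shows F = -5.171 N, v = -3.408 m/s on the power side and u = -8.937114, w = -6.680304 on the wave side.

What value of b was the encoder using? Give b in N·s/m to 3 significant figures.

b = 10.5 N·s/m

u + w = -15.617418;  u + w = √(2b)·v, so √(2b) = -15.617418/(-3.408) = 4.582576.
b = (√(2b))²/2 = 21.000000/2 = 10.500000.
(Check via u − w = 2F/√(2b): u − w = -2.256810, 2F/√(2b) = -2.256809.)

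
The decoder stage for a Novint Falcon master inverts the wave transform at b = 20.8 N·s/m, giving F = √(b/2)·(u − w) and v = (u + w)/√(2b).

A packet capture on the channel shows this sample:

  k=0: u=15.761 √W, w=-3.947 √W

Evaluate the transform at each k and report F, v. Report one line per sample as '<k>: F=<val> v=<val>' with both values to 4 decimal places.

0: F=63.5564 v=1.8317

k=0: u−w=19.7080, u+w=11.8140; √(b/2)=3.2249, √(2b)=6.4498; F=3.2249×19.708=63.5564, v=11.8140/6.4498=1.8317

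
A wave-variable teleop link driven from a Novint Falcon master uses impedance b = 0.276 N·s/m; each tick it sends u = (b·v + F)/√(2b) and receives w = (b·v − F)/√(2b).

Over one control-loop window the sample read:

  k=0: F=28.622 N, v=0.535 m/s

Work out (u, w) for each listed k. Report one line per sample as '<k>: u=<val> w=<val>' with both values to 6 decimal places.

0: u=38.722661 w=-38.325173

k=0: b·v=0.276×0.535=0.147660; √(2b)=0.742967; u=(0.147660+28.622)/0.742967=38.722661, w=(0.147660−28.622)/0.742967=-38.325173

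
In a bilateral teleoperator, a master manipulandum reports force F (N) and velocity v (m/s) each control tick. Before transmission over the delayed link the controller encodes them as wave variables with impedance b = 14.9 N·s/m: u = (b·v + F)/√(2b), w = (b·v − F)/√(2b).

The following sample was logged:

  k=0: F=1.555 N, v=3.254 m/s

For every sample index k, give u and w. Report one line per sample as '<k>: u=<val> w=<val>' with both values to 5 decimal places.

0: u=9.16655 w=8.59684

k=0: b·v=14.9×3.254=48.48460; √(2b)=5.45894; u=(48.48460+1.555)/5.45894=9.16655, w=(48.48460−1.555)/5.45894=8.59684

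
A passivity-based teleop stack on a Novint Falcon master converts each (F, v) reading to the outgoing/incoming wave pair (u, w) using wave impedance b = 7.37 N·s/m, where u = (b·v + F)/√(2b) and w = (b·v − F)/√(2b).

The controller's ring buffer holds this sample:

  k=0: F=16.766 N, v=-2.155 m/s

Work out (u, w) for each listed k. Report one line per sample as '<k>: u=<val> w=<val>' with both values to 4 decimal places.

0: u=0.2302 w=-8.5038

k=0: b·v=7.37×(-2.155)=-15.8823; √(2b)=3.8393; u=(-15.8823+16.766)/3.8393=0.2302, w=(-15.8823−16.766)/3.8393=-8.5038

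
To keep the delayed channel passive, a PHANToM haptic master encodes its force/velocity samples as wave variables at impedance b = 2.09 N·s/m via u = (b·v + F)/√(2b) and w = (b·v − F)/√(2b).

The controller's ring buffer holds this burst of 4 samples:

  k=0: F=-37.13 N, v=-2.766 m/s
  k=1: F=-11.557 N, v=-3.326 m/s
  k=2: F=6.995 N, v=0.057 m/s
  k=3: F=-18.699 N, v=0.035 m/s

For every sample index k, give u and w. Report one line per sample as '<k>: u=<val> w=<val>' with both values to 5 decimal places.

k=0: b·v=2.09×(-2.766)=-5.78094; √(2b)=2.04450; u=(-5.78094+(-37.13))/2.04450=-20.98843, w=(-5.78094−(-37.13))/2.04450=15.33333
k=1: b·v=2.09×(-3.326)=-6.95134; √(2b)=2.04450; u=(-6.95134+(-11.557))/2.04450=-9.05273, w=(-6.95134−(-11.557))/2.04450=2.25270
k=2: b·v=2.09×0.057=0.11913; √(2b)=2.04450; u=(0.11913+6.995)/2.04450=3.47963, w=(0.11913−6.995)/2.04450=-3.36310
k=3: b·v=2.09×0.035=0.07315; √(2b)=2.04450; u=(0.07315+(-18.699))/2.04450=-9.11020, w=(0.07315−(-18.699))/2.04450=9.18176

0: u=-20.98843 w=15.33333
1: u=-9.05273 w=2.25270
2: u=3.47963 w=-3.36310
3: u=-9.11020 w=9.18176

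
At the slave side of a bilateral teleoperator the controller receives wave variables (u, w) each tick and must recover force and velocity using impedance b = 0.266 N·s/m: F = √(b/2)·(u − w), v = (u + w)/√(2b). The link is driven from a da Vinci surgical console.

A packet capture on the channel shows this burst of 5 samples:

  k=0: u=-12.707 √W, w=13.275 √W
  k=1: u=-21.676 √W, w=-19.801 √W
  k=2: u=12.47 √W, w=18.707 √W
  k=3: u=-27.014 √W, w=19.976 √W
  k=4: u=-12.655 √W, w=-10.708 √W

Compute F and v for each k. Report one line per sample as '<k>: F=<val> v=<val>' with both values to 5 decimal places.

k=0: u−w=-25.98200, u+w=0.56800; √(b/2)=0.36469, √(2b)=0.72938; F=0.36469×(-25.982)=-9.47542, v=0.56800/0.72938=0.77874
k=1: u−w=-1.87500, u+w=-41.47700; √(b/2)=0.36469, √(2b)=0.72938; F=0.36469×(-1.875)=-0.68380, v=-41.47700/0.72938=-56.86585
k=2: u−w=-6.23700, u+w=31.17700; √(b/2)=0.36469, √(2b)=0.72938; F=0.36469×(-6.237)=-2.27458, v=31.17700/0.72938=42.74433
k=3: u−w=-46.99000, u+w=-7.03800; √(b/2)=0.36469, √(2b)=0.72938; F=0.36469×(-46.99)=-17.13686, v=-7.03800/0.72938=-9.64925
k=4: u−w=-1.94700, u+w=-23.36300; √(b/2)=0.36469, √(2b)=0.72938; F=0.36469×(-1.947)=-0.71005, v=-23.36300/0.72938=-32.03117

0: F=-9.47542 v=0.77874
1: F=-0.68380 v=-56.86585
2: F=-2.27458 v=42.74433
3: F=-17.13686 v=-9.64925
4: F=-0.71005 v=-32.03117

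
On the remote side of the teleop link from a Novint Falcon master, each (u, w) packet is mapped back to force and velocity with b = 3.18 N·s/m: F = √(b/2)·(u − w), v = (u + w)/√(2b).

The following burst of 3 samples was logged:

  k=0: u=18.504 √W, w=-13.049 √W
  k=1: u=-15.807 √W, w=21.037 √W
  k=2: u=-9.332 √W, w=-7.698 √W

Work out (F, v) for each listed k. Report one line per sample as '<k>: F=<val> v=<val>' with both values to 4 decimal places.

0: F=39.7868 v=2.1630
1: F=-46.4585 v=2.0738
2: F=-2.0604 v=-6.7528

k=0: u−w=31.5530, u+w=5.4550; √(b/2)=1.2610, √(2b)=2.5219; F=1.2610×31.553=39.7868, v=5.4550/2.5219=2.1630
k=1: u−w=-36.8440, u+w=5.2300; √(b/2)=1.2610, √(2b)=2.5219; F=1.2610×(-36.844)=-46.4585, v=5.2300/2.5219=2.0738
k=2: u−w=-1.6340, u+w=-17.0300; √(b/2)=1.2610, √(2b)=2.5219; F=1.2610×(-1.634)=-2.0604, v=-17.0300/2.5219=-6.7528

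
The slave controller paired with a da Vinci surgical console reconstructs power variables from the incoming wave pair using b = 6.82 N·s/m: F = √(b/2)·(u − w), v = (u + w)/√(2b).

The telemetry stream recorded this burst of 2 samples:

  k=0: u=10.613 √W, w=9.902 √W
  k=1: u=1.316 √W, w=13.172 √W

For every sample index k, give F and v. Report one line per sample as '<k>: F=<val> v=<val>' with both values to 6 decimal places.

k=0: u−w=0.711000, u+w=20.515000; √(b/2)=1.846619, √(2b)=3.693237; F=1.846619×0.711=1.312946, v=20.515000/3.693237=5.554748
k=1: u−w=-11.856000, u+w=14.488000; √(b/2)=1.846619, √(2b)=3.693237; F=1.846619×(-11.856)=-21.893509, v=14.488000/3.693237=3.922846

0: F=1.312946 v=5.554748
1: F=-21.893509 v=3.922846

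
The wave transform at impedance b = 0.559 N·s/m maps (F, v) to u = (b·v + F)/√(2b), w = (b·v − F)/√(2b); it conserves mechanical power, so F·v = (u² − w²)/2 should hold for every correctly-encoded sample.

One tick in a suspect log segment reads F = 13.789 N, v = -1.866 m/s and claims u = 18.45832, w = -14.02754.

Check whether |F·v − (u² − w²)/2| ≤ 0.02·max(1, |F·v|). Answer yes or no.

no

F·v = 13.789×(-1.866) = -25.73027 W.
(u² − w²)/2 = (340.70958 − 196.77188)/2 = 71.96885 W.
|Δ| = 97.69912;  2% of max(1, |F·v|) = 0.51461.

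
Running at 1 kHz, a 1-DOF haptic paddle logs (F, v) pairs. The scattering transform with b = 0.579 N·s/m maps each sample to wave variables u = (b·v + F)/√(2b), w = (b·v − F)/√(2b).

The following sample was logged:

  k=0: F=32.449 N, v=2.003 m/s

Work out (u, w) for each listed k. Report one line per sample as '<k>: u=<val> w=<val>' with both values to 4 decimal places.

0: u=31.2319 w=-29.0764

k=0: b·v=0.579×2.003=1.1597; √(2b)=1.0761; u=(1.1597+32.449)/1.0761=31.2319, w=(1.1597−32.449)/1.0761=-29.0764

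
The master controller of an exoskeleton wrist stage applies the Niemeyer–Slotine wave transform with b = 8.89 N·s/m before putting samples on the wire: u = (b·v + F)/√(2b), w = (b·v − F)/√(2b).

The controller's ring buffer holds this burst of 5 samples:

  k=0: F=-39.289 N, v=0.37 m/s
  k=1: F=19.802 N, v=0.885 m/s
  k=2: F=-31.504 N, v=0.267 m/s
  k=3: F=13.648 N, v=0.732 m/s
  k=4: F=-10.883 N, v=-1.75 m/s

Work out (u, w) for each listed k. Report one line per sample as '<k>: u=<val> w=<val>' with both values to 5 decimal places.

0: u=-8.53754 w=10.09770
1: u=6.56202 w=-2.83030
2: u=-6.90844 w=8.03428
3: u=4.77999 w=-1.69342
4: u=-6.27052 w=-1.10859

k=0: b·v=8.89×0.37=3.28930; √(2b)=4.21663; u=(3.28930+(-39.289))/4.21663=-8.53754, w=(3.28930−(-39.289))/4.21663=10.09770
k=1: b·v=8.89×0.885=7.86765; √(2b)=4.21663; u=(7.86765+19.802)/4.21663=6.56202, w=(7.86765−19.802)/4.21663=-2.83030
k=2: b·v=8.89×0.267=2.37363; √(2b)=4.21663; u=(2.37363+(-31.504))/4.21663=-6.90844, w=(2.37363−(-31.504))/4.21663=8.03428
k=3: b·v=8.89×0.732=6.50748; √(2b)=4.21663; u=(6.50748+13.648)/4.21663=4.77999, w=(6.50748−13.648)/4.21663=-1.69342
k=4: b·v=8.89×(-1.75)=-15.55750; √(2b)=4.21663; u=(-15.55750+(-10.883))/4.21663=-6.27052, w=(-15.55750−(-10.883))/4.21663=-1.10859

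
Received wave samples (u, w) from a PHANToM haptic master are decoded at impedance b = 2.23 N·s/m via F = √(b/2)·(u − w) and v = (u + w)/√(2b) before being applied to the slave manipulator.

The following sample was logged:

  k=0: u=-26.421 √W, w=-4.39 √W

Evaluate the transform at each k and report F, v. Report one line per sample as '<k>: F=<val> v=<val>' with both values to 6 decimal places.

0: F=-23.263317 v=-14.589431

k=0: u−w=-22.031000, u+w=-30.811000; √(b/2)=1.055936, √(2b)=2.111871; F=1.055936×(-22.031)=-23.263317, v=-30.811000/2.111871=-14.589431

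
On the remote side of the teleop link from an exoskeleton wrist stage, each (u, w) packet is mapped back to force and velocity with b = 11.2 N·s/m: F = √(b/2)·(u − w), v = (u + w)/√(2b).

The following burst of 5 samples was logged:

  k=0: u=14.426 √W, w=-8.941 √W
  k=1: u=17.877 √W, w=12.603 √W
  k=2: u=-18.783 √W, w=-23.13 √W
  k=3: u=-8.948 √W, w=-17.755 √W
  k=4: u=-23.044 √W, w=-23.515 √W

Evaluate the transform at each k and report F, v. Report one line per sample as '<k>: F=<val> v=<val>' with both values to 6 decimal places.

k=0: u−w=23.367000, u+w=5.485000; √(b/2)=2.366432, √(2b)=4.732864; F=2.366432×23.367=55.296415, v=5.485000/4.732864=1.158918
k=1: u−w=5.274000, u+w=30.480000; √(b/2)=2.366432, √(2b)=4.732864; F=2.366432×5.274=12.480562, v=30.480000/4.732864=6.440075
k=2: u−w=4.347000, u+w=-41.913000; √(b/2)=2.366432, √(2b)=4.732864; F=2.366432×4.347=10.286880, v=-41.913000/4.732864=-8.855738
k=3: u−w=8.807000, u+w=-26.703000; √(b/2)=2.366432, √(2b)=4.732864; F=2.366432×8.807=20.841166, v=-26.703000/4.732864=-5.642039
k=4: u−w=0.471000, u+w=-46.559000; √(b/2)=2.366432, √(2b)=4.732864; F=2.366432×0.471=1.114589, v=-46.559000/4.732864=-9.837384

0: F=55.296415 v=1.158918
1: F=12.480562 v=6.440075
2: F=10.286880 v=-8.855738
3: F=20.841166 v=-5.642039
4: F=1.114589 v=-9.837384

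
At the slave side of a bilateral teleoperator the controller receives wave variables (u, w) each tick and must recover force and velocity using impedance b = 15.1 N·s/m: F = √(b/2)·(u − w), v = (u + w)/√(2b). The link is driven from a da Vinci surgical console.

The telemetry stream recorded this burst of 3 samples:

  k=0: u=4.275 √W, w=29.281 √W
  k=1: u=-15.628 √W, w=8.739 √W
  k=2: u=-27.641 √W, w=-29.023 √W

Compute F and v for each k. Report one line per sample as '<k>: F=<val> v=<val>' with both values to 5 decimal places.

k=0: u−w=-25.00600, u+w=33.55600; √(b/2)=2.74773, √(2b)=5.49545; F=2.74773×(-25.006)=-68.70964, v=33.55600/5.49545=6.10614
k=1: u−w=-24.36700, u+w=-6.88900; √(b/2)=2.74773, √(2b)=5.49545; F=2.74773×(-24.367)=-66.95385, v=-6.88900/5.49545=-1.25358
k=2: u−w=1.38200, u+w=-56.66400; √(b/2)=2.74773, √(2b)=5.49545; F=2.74773×1.382=3.79736, v=-56.66400/5.49545=-10.31107

0: F=-68.70964 v=6.10614
1: F=-66.95385 v=-1.25358
2: F=3.79736 v=-10.31107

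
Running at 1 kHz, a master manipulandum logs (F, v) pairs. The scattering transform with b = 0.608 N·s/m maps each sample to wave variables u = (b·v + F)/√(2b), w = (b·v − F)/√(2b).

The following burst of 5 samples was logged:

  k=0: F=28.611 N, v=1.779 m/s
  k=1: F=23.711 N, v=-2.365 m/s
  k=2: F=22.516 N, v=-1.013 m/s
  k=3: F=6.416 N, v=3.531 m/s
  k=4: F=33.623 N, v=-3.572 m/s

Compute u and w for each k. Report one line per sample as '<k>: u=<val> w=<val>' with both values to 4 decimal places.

0: u=26.9266 w=-24.9649
1: u=20.1982 w=-22.8062
2: u=19.8600 w=-20.9771
3: u=7.7652 w=-3.8715
4: u=28.5214 w=-32.4603

k=0: b·v=0.608×1.779=1.0816; √(2b)=1.1027; u=(1.0816+28.611)/1.1027=26.9266, w=(1.0816−28.611)/1.1027=-24.9649
k=1: b·v=0.608×(-2.365)=-1.4379; √(2b)=1.1027; u=(-1.4379+23.711)/1.1027=20.1982, w=(-1.4379−23.711)/1.1027=-22.8062
k=2: b·v=0.608×(-1.013)=-0.6159; √(2b)=1.1027; u=(-0.6159+22.516)/1.1027=19.8600, w=(-0.6159−22.516)/1.1027=-20.9771
k=3: b·v=0.608×3.531=2.1468; √(2b)=1.1027; u=(2.1468+6.416)/1.1027=7.7652, w=(2.1468−6.416)/1.1027=-3.8715
k=4: b·v=0.608×(-3.572)=-2.1718; √(2b)=1.1027; u=(-2.1718+33.623)/1.1027=28.5214, w=(-2.1718−33.623)/1.1027=-32.4603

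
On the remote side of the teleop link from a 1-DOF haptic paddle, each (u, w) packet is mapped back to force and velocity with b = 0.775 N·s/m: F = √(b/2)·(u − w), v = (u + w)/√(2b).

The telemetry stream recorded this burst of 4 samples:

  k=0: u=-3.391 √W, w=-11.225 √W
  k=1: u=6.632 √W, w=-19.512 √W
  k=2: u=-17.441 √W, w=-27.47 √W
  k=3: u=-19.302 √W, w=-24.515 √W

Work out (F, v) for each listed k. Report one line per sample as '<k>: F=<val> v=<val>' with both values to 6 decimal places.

0: F=4.876626 v=-11.739854
1: F=16.274509 v=-10.345465
2: F=6.243002 v=-36.073383
3: F=3.245066 v=-35.194661

k=0: u−w=7.834000, u+w=-14.616000; √(b/2)=0.622495, √(2b)=1.244990; F=0.622495×7.834=4.876626, v=-14.616000/1.244990=-11.739854
k=1: u−w=26.144000, u+w=-12.880000; √(b/2)=0.622495, √(2b)=1.244990; F=0.622495×26.144=16.274509, v=-12.880000/1.244990=-10.345465
k=2: u−w=10.029000, u+w=-44.911000; √(b/2)=0.622495, √(2b)=1.244990; F=0.622495×10.029=6.243002, v=-44.911000/1.244990=-36.073383
k=3: u−w=5.213000, u+w=-43.817000; √(b/2)=0.622495, √(2b)=1.244990; F=0.622495×5.213=3.245066, v=-43.817000/1.244990=-35.194661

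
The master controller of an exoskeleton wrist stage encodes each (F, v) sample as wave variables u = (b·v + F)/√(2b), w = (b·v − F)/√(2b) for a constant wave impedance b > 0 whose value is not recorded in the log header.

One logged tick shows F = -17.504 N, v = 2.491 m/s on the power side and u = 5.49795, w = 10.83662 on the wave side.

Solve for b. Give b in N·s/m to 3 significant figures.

u + w = 16.3346;  u + w = √(2b)·v, so √(2b) = 16.3346/2.491 = 6.5574.
b = (√(2b))²/2 = 43.0000/2 = 21.5000.
(Check via u − w = 2F/√(2b): u − w = -5.3387, 2F/√(2b) = -5.3387.)

b = 21.5 N·s/m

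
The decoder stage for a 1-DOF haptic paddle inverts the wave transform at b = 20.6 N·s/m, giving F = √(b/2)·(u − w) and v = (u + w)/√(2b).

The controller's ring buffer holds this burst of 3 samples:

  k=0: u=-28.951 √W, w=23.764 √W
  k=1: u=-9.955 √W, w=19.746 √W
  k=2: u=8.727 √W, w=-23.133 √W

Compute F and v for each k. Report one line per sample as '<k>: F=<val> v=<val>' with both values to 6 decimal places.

0: F=-169.181481 v=-0.808105
1: F=-95.321240 v=1.525381
2: F=102.250251 v=-2.244372

k=0: u−w=-52.715000, u+w=-5.187000; √(b/2)=3.209361, √(2b)=6.418723; F=3.209361×(-52.715)=-169.181481, v=-5.187000/6.418723=-0.808105
k=1: u−w=-29.701000, u+w=9.791000; √(b/2)=3.209361, √(2b)=6.418723; F=3.209361×(-29.701)=-95.321240, v=9.791000/6.418723=1.525381
k=2: u−w=31.860000, u+w=-14.406000; √(b/2)=3.209361, √(2b)=6.418723; F=3.209361×31.86=102.250251, v=-14.406000/6.418723=-2.244372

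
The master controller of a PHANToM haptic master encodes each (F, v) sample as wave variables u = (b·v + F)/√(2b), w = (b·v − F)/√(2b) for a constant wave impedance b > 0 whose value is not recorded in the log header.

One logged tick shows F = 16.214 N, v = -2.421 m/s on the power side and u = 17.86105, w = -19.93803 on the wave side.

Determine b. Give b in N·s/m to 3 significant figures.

b = 0.368 N·s/m

u + w = -2.07698;  u + w = √(2b)·v, so √(2b) = -2.07698/(-2.421) = 0.85790.
b = (√(2b))²/2 = 0.73600/2 = 0.36800.
(Check via u − w = 2F/√(2b): u − w = 37.79908, 2F/√(2b) = 37.79920.)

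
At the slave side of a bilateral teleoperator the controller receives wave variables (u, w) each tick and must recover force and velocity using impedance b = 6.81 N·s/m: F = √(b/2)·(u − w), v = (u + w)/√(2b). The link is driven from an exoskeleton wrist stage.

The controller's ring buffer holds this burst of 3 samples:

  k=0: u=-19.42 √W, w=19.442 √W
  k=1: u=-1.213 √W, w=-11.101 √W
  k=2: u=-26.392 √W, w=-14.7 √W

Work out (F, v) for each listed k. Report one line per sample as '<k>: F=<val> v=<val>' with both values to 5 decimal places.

0: F=-71.71066 v=0.00596
1: F=18.24597 v=-3.33665
2: F=-21.57483 v=-11.13445

k=0: u−w=-38.86200, u+w=0.02200; √(b/2)=1.84526, √(2b)=3.69053; F=1.84526×(-38.862)=-71.71066, v=0.02200/3.69053=0.00596
k=1: u−w=9.88800, u+w=-12.31400; √(b/2)=1.84526, √(2b)=3.69053; F=1.84526×9.888=18.24597, v=-12.31400/3.69053=-3.33665
k=2: u−w=-11.69200, u+w=-41.09200; √(b/2)=1.84526, √(2b)=3.69053; F=1.84526×(-11.692)=-21.57483, v=-41.09200/3.69053=-11.13445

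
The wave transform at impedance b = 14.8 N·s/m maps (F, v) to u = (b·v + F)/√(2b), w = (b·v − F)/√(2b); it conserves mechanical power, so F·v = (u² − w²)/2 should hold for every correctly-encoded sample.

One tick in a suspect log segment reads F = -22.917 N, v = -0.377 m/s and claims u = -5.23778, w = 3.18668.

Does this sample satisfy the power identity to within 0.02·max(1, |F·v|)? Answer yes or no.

yes

F·v = (-22.917)×(-0.377) = 8.6397 W.
(u² − w²)/2 = (27.4343 − 10.1549)/2 = 8.6397 W.
|Δ| = 0.0000;  2% of max(1, |F·v|) = 0.1728.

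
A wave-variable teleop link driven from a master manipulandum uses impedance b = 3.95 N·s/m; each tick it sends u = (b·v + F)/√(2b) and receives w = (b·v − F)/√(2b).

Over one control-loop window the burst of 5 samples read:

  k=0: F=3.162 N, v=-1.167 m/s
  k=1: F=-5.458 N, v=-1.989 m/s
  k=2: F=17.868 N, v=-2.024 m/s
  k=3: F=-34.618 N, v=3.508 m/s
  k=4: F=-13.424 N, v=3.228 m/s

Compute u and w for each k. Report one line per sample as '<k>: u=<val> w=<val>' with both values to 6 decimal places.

k=0: b·v=3.95×(-1.167)=-4.609650; √(2b)=2.810694; u=(-4.609650+3.162)/2.810694=-0.515051, w=(-4.609650−3.162)/2.810694=-2.765029
k=1: b·v=3.95×(-1.989)=-7.856550; √(2b)=2.810694; u=(-7.856550+(-5.458))/2.810694=-4.737104, w=(-7.856550−(-5.458))/2.810694=-0.853366
k=2: b·v=3.95×(-2.024)=-7.994800; √(2b)=2.810694; u=(-7.994800+17.868)/2.810694=3.512727, w=(-7.994800−17.868)/2.810694=-9.201571
k=3: b·v=3.95×3.508=13.856600; √(2b)=2.810694; u=(13.856600+(-34.618))/2.810694=-7.386575, w=(13.856600−(-34.618))/2.810694=17.246489
k=4: b·v=3.95×3.228=12.750600; √(2b)=2.810694; u=(12.750600+(-13.424))/2.810694=-0.239585, w=(12.750600−(-13.424))/2.810694=9.312505

0: u=-0.515051 w=-2.765029
1: u=-4.737104 w=-0.853366
2: u=3.512727 w=-9.201571
3: u=-7.386575 w=17.246489
4: u=-0.239585 w=9.312505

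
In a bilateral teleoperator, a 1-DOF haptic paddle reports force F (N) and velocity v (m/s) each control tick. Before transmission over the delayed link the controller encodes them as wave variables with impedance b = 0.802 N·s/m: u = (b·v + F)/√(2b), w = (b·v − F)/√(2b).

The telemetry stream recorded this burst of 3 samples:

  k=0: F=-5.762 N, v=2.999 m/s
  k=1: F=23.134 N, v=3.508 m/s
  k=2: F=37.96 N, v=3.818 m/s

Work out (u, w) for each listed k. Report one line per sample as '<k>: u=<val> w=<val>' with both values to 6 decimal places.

k=0: b·v=0.802×2.999=2.405198; √(2b)=1.266491; u=(2.405198+(-5.762))/1.266491=-2.650474, w=(2.405198−(-5.762))/1.266491=6.448681
k=1: b·v=0.802×3.508=2.813416; √(2b)=1.266491; u=(2.813416+23.134)/1.266491=20.487640, w=(2.813416−23.134)/1.266491=-16.044789
k=2: b·v=0.802×3.818=3.062036; √(2b)=1.266491; u=(3.062036+37.96)/1.266491=32.390304, w=(3.062036−37.96)/1.266491=-27.554841

0: u=-2.650474 w=6.448681
1: u=20.487640 w=-16.044789
2: u=32.390304 w=-27.554841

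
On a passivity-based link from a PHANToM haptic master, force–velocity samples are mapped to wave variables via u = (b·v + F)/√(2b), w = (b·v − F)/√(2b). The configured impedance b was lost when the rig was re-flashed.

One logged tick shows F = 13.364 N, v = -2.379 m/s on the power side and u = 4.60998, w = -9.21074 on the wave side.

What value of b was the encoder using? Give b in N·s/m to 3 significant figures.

u + w = -4.60076;  u + w = √(2b)·v, so √(2b) = -4.60076/(-2.379) = 1.93391.
b = (√(2b))²/2 = 3.73999/2 = 1.86999.
(Check via u − w = 2F/√(2b): u − w = 13.82072, 2F/√(2b) = 13.82074.)

b = 1.87 N·s/m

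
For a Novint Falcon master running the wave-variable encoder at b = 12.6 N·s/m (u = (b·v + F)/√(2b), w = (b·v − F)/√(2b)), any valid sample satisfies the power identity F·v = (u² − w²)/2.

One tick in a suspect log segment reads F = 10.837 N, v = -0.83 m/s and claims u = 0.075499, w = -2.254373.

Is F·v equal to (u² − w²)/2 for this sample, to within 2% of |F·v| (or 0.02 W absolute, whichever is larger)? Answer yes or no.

no

F·v = 10.837×(-0.83) = -8.994710 W.
(u² − w²)/2 = (0.005700 − 5.082198)/2 = -2.538249 W.
|Δ| = 6.456461;  2% of max(1, |F·v|) = 0.179894.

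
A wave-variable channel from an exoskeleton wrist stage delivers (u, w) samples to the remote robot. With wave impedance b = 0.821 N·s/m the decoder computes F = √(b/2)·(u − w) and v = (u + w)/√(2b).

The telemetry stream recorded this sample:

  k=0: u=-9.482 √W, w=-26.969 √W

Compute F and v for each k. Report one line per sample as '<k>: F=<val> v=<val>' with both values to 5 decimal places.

0: F=11.20397 v=-28.44611

k=0: u−w=17.48700, u+w=-36.45100; √(b/2)=0.64070, √(2b)=1.28141; F=0.64070×17.487=11.20397, v=-36.45100/1.28141=-28.44611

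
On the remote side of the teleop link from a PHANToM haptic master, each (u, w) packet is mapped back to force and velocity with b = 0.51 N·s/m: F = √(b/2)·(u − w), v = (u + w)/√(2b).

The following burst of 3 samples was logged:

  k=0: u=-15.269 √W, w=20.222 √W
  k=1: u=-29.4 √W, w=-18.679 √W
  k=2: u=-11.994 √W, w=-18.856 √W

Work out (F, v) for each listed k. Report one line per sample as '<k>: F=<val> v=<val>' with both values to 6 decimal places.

0: F=-17.922076 v=4.904201
1: F=-5.413840 v=-47.605304
2: F=3.465140 v=-30.546052

k=0: u−w=-35.491000, u+w=4.953000; √(b/2)=0.504975, √(2b)=1.009950; F=0.504975×(-35.491)=-17.922076, v=4.953000/1.009950=4.904201
k=1: u−w=-10.721000, u+w=-48.079000; √(b/2)=0.504975, √(2b)=1.009950; F=0.504975×(-10.721)=-5.413840, v=-48.079000/1.009950=-47.605304
k=2: u−w=6.862000, u+w=-30.850000; √(b/2)=0.504975, √(2b)=1.009950; F=0.504975×6.862=3.465140, v=-30.850000/1.009950=-30.546052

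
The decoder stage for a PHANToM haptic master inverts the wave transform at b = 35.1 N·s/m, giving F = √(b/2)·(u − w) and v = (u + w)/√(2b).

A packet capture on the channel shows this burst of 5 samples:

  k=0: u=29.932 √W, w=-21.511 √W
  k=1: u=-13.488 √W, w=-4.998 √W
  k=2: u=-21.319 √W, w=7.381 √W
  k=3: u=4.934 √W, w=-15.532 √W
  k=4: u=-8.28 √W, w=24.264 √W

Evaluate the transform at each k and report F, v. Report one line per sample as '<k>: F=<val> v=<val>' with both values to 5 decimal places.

0: F=215.50872 v=1.00507
1: F=-35.56692 v=-2.20635
2: F=-120.23211 v=-1.66353
3: F=85.73764 v=-1.26490
4: F=-136.33567 v=1.90773

k=0: u−w=51.44300, u+w=8.42100; √(b/2)=4.18927, √(2b)=8.37854; F=4.18927×51.443=215.50872, v=8.42100/8.37854=1.00507
k=1: u−w=-8.49000, u+w=-18.48600; √(b/2)=4.18927, √(2b)=8.37854; F=4.18927×(-8.49)=-35.56692, v=-18.48600/8.37854=-2.20635
k=2: u−w=-28.70000, u+w=-13.93800; √(b/2)=4.18927, √(2b)=8.37854; F=4.18927×(-28.7)=-120.23211, v=-13.93800/8.37854=-1.66353
k=3: u−w=20.46600, u+w=-10.59800; √(b/2)=4.18927, √(2b)=8.37854; F=4.18927×20.466=85.73764, v=-10.59800/8.37854=-1.26490
k=4: u−w=-32.54400, u+w=15.98400; √(b/2)=4.18927, √(2b)=8.37854; F=4.18927×(-32.544)=-136.33567, v=15.98400/8.37854=1.90773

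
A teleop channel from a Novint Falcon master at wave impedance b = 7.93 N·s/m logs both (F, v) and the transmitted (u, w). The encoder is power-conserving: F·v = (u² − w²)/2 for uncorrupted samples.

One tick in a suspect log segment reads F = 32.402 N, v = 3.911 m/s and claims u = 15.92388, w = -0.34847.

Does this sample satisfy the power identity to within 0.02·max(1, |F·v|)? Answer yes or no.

F·v = 32.402×3.911 = 126.72422 W.
(u² − w²)/2 = (253.56995 − 0.12143)/2 = 126.72426 W.
|Δ| = 0.00004;  2% of max(1, |F·v|) = 2.53448.

yes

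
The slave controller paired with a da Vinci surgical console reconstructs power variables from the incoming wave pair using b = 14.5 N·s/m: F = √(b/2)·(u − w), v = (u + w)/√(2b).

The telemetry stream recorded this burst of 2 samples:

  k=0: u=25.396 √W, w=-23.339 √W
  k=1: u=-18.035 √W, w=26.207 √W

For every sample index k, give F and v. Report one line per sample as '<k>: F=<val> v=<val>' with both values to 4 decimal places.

k=0: u−w=48.7350, u+w=2.0570; √(b/2)=2.6926, √(2b)=5.3852; F=2.6926×48.735=131.2230, v=2.0570/5.3852=0.3820
k=1: u−w=-44.2420, u+w=8.1720; √(b/2)=2.6926, √(2b)=5.3852; F=2.6926×(-44.242)=-119.1252, v=8.1720/5.3852=1.5175

0: F=131.2230 v=0.3820
1: F=-119.1252 v=1.5175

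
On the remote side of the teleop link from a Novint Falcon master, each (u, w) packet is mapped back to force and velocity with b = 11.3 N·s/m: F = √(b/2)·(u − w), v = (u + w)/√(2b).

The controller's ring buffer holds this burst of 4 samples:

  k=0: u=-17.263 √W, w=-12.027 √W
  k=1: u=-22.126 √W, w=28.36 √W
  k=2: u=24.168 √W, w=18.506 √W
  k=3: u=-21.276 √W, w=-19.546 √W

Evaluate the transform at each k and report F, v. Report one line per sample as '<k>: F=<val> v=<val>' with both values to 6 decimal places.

0: F=-12.445830 v=-6.161198
1: F=-120.003852 v=1.311332
2: F=13.458420 v=8.976543
3: F=-4.112163 v=-8.586972

k=0: u−w=-5.236000, u+w=-29.290000; √(b/2)=2.376973, √(2b)=4.753946; F=2.376973×(-5.236)=-12.445830, v=-29.290000/4.753946=-6.161198
k=1: u−w=-50.486000, u+w=6.234000; √(b/2)=2.376973, √(2b)=4.753946; F=2.376973×(-50.486)=-120.003852, v=6.234000/4.753946=1.311332
k=2: u−w=5.662000, u+w=42.674000; √(b/2)=2.376973, √(2b)=4.753946; F=2.376973×5.662=13.458420, v=42.674000/4.753946=8.976543
k=3: u−w=-1.730000, u+w=-40.822000; √(b/2)=2.376973, √(2b)=4.753946; F=2.376973×(-1.73)=-4.112163, v=-40.822000/4.753946=-8.586972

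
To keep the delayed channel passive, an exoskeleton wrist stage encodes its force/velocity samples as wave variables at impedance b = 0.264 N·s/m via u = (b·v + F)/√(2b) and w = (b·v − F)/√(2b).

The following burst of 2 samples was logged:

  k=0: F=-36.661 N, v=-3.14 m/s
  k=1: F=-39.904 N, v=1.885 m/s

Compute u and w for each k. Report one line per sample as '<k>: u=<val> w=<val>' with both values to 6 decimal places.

0: u=-51.593859 w=49.312222
1: u=-54.231218 w=55.600927

k=0: b·v=0.264×(-3.14)=-0.828960; √(2b)=0.726636; u=(-0.828960+(-36.661))/0.726636=-51.593859, w=(-0.828960−(-36.661))/0.726636=49.312222
k=1: b·v=0.264×1.885=0.497640; √(2b)=0.726636; u=(0.497640+(-39.904))/0.726636=-54.231218, w=(0.497640−(-39.904))/0.726636=55.600927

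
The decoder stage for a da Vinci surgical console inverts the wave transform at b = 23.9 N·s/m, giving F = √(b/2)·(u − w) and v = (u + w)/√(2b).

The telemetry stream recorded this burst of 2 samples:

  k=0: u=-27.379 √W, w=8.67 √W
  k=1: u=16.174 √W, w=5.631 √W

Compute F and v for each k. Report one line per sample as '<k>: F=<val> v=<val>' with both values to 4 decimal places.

0: F=-124.6170 v=-2.7061
1: F=36.4459 v=3.1539

k=0: u−w=-36.0490, u+w=-18.7090; √(b/2)=3.4569, √(2b)=6.9138; F=3.4569×(-36.049)=-124.6170, v=-18.7090/6.9138=-2.7061
k=1: u−w=10.5430, u+w=21.8050; √(b/2)=3.4569, √(2b)=6.9138; F=3.4569×10.543=36.4459, v=21.8050/6.9138=3.1539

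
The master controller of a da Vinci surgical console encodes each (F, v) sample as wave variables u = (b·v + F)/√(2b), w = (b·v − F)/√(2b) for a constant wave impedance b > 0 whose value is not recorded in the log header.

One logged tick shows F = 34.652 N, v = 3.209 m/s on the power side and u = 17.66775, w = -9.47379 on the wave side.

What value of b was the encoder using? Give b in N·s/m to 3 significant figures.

b = 3.26 N·s/m

u + w = 8.1940;  u + w = √(2b)·v, so √(2b) = 8.1940/3.209 = 2.5534.
b = (√(2b))²/2 = 6.5200/2 = 3.2600.
(Check via u − w = 2F/√(2b): u − w = 27.1415, 2F/√(2b) = 27.1415.)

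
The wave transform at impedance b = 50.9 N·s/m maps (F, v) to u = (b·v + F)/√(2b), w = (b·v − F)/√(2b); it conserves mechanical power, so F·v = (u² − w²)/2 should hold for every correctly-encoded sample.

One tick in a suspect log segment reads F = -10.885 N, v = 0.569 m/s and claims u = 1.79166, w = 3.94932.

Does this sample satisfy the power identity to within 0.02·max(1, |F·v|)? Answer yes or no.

yes

F·v = (-10.885)×0.569 = -6.1936 W.
(u² − w²)/2 = (3.2100 − 15.5971)/2 = -6.1935 W.
|Δ| = 0.0000;  2% of max(1, |F·v|) = 0.1239.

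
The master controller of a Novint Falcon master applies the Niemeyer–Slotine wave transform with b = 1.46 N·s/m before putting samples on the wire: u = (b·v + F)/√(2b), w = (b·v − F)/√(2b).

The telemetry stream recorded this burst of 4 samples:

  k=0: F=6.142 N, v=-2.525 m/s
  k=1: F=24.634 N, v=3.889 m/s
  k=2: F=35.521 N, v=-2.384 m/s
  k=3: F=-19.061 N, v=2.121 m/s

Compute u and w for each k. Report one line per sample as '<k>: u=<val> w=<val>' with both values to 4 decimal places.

k=0: b·v=1.46×(-2.525)=-3.6865; √(2b)=1.7088; u=(-3.6865+6.142)/1.7088=1.4370, w=(-3.6865−6.142)/1.7088=-5.7517
k=1: b·v=1.46×3.889=5.6779; √(2b)=1.7088; u=(5.6779+24.634)/1.7088=17.7387, w=(5.6779−24.634)/1.7088=-11.0932
k=2: b·v=1.46×(-2.384)=-3.4806; √(2b)=1.7088; u=(-3.4806+35.521)/1.7088=18.7502, w=(-3.4806−35.521)/1.7088=-22.8240
k=3: b·v=1.46×2.121=3.0967; √(2b)=1.7088; u=(3.0967+(-19.061))/1.7088=-9.3424, w=(3.0967−(-19.061))/1.7088=12.9668

0: u=1.4370 w=-5.7517
1: u=17.7387 w=-11.0932
2: u=18.7502 w=-22.8240
3: u=-9.3424 w=12.9668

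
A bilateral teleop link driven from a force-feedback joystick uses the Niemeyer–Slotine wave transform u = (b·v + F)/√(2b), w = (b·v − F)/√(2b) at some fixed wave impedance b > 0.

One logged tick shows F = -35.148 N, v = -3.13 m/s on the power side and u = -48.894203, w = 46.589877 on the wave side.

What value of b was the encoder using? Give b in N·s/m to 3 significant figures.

u + w = -2.304326;  u + w = √(2b)·v, so √(2b) = -2.304326/(-3.13) = 0.736206.
b = (√(2b))²/2 = 0.542000/2 = 0.271000.
(Check via u − w = 2F/√(2b): u − w = -95.484080, 2F/√(2b) = -95.484094.)

b = 0.271 N·s/m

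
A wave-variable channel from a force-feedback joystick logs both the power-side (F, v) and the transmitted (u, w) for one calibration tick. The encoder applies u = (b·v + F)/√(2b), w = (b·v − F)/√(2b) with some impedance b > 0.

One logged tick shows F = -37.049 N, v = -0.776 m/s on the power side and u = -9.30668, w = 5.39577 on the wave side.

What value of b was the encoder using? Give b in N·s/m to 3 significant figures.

b = 12.7 N·s/m

u + w = -3.91091;  u + w = √(2b)·v, so √(2b) = -3.91091/(-0.776) = 5.03983.
b = (√(2b))²/2 = 25.39991/2 = 12.69996.
(Check via u − w = 2F/√(2b): u − w = -14.70245, 2F/√(2b) = -14.70247.)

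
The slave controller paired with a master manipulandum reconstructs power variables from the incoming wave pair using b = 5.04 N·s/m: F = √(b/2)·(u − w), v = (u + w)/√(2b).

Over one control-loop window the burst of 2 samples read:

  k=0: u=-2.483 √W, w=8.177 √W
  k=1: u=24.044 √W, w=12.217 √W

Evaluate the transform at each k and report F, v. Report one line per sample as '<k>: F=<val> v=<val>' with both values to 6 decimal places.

k=0: u−w=-10.660000, u+w=5.694000; √(b/2)=1.587451, √(2b)=3.174902; F=1.587451×(-10.66)=-16.922225, v=5.694000/3.174902=1.793441
k=1: u−w=11.827000, u+w=36.261000; √(b/2)=1.587451, √(2b)=3.174902; F=1.587451×11.827=18.774780, v=36.261000/3.174902=11.421141

0: F=-16.922225 v=1.793441
1: F=18.774780 v=11.421141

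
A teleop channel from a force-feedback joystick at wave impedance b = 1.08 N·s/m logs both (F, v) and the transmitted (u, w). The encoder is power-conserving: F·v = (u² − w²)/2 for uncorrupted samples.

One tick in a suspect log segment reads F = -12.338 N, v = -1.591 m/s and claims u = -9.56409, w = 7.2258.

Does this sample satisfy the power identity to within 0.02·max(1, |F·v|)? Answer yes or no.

yes

F·v = (-12.338)×(-1.591) = 19.62976 W.
(u² − w²)/2 = (91.47182 − 52.21219)/2 = 19.62982 W.
|Δ| = 0.00006;  2% of max(1, |F·v|) = 0.39260.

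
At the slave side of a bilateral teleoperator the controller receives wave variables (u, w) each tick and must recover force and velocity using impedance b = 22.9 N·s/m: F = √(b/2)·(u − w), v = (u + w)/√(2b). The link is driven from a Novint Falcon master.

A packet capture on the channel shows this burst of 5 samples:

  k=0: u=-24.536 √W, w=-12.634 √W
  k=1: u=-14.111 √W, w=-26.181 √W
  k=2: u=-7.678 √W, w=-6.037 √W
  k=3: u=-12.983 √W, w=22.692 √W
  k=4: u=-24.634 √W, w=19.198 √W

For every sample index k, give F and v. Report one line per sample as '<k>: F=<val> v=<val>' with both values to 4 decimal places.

k=0: u−w=-11.9020, u+w=-37.1700; √(b/2)=3.3838, √(2b)=6.7676; F=3.3838×(-11.902)=-40.2738, v=-37.1700/6.7676=-5.4924
k=1: u−w=12.0700, u+w=-40.2920; √(b/2)=3.3838, √(2b)=6.7676; F=3.3838×12.07=40.8423, v=-40.2920/6.7676=-5.9537
k=2: u−w=-1.6410, u+w=-13.7150; √(b/2)=3.3838, √(2b)=6.7676; F=3.3838×(-1.641)=-5.5528, v=-13.7150/6.7676=-2.0266
k=3: u−w=-35.6750, u+w=9.7090; √(b/2)=3.3838, √(2b)=6.7676; F=3.3838×(-35.675)=-120.7165, v=9.7090/6.7676=1.4346
k=4: u−w=-43.8320, u+w=-5.4360; √(b/2)=3.3838, √(2b)=6.7676; F=3.3838×(-43.832)=-148.3181, v=-5.4360/6.7676=-0.8032

0: F=-40.2738 v=-5.4924
1: F=40.8423 v=-5.9537
2: F=-5.5528 v=-2.0266
3: F=-120.7165 v=1.4346
4: F=-148.3181 v=-0.8032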